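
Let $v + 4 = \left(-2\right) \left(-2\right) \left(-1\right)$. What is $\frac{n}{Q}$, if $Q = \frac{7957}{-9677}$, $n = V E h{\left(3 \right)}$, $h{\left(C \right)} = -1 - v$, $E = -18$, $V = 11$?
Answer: $\frac{13412322}{7957} \approx 1685.6$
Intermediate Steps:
$v = -8$ ($v = -4 + \left(-2\right) \left(-2\right) \left(-1\right) = -4 + 4 \left(-1\right) = -4 - 4 = -8$)
$h{\left(C \right)} = 7$ ($h{\left(C \right)} = -1 - -8 = -1 + 8 = 7$)
$n = -1386$ ($n = 11 \left(-18\right) 7 = \left(-198\right) 7 = -1386$)
$Q = - \frac{7957}{9677}$ ($Q = 7957 \left(- \frac{1}{9677}\right) = - \frac{7957}{9677} \approx -0.82226$)
$\frac{n}{Q} = - \frac{1386}{- \frac{7957}{9677}} = \left(-1386\right) \left(- \frac{9677}{7957}\right) = \frac{13412322}{7957}$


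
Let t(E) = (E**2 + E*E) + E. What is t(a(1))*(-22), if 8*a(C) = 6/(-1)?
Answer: -33/4 ≈ -8.2500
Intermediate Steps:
a(C) = -3/4 (a(C) = (6/(-1))/8 = (6*(-1))/8 = (1/8)*(-6) = -3/4)
t(E) = E + 2*E**2 (t(E) = (E**2 + E**2) + E = 2*E**2 + E = E + 2*E**2)
t(a(1))*(-22) = -3*(1 + 2*(-3/4))/4*(-22) = -3*(1 - 3/2)/4*(-22) = -3/4*(-1/2)*(-22) = (3/8)*(-22) = -33/4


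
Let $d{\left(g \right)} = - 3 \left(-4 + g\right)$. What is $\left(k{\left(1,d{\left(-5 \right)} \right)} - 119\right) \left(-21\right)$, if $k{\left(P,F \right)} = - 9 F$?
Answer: $7602$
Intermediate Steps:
$d{\left(g \right)} = 12 - 3 g$
$\left(k{\left(1,d{\left(-5 \right)} \right)} - 119\right) \left(-21\right) = \left(- 9 \left(12 - -15\right) - 119\right) \left(-21\right) = \left(- 9 \left(12 + 15\right) - 119\right) \left(-21\right) = \left(\left(-9\right) 27 - 119\right) \left(-21\right) = \left(-243 - 119\right) \left(-21\right) = \left(-362\right) \left(-21\right) = 7602$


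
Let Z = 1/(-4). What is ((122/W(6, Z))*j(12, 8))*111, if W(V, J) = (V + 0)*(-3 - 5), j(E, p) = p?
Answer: -2257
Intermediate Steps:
Z = -1/4 ≈ -0.25000
W(V, J) = -8*V (W(V, J) = V*(-8) = -8*V)
((122/W(6, Z))*j(12, 8))*111 = ((122/((-8*6)))*8)*111 = ((122/(-48))*8)*111 = ((122*(-1/48))*8)*111 = -61/24*8*111 = -61/3*111 = -2257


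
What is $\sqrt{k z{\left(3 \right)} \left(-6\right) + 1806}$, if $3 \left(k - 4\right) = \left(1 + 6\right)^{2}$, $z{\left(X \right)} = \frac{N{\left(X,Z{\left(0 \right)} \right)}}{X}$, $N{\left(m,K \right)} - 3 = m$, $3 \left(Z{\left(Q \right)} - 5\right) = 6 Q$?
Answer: $\sqrt{1562} \approx 39.522$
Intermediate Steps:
$Z{\left(Q \right)} = 5 + 2 Q$ ($Z{\left(Q \right)} = 5 + \frac{6 Q}{3} = 5 + 2 Q$)
$N{\left(m,K \right)} = 3 + m$
$z{\left(X \right)} = \frac{3 + X}{X}$
$k = \frac{61}{3}$ ($k = 4 + \frac{\left(1 + 6\right)^{2}}{3} = 4 + \frac{7^{2}}{3} = 4 + \frac{1}{3} \cdot 49 = 4 + \frac{49}{3} = \frac{61}{3} \approx 20.333$)
$\sqrt{k z{\left(3 \right)} \left(-6\right) + 1806} = \sqrt{\frac{61 \frac{3 + 3}{3}}{3} \left(-6\right) + 1806} = \sqrt{\frac{61 \cdot \frac{1}{3} \cdot 6}{3} \left(-6\right) + 1806} = \sqrt{\frac{61}{3} \cdot 2 \left(-6\right) + 1806} = \sqrt{\frac{122}{3} \left(-6\right) + 1806} = \sqrt{-244 + 1806} = \sqrt{1562}$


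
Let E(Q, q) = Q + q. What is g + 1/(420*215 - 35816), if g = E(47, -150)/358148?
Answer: -656713/2439166954 ≈ -0.00026924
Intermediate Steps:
g = -103/358148 (g = (47 - 150)/358148 = -103*1/358148 = -103/358148 ≈ -0.00028759)
g + 1/(420*215 - 35816) = -103/358148 + 1/(420*215 - 35816) = -103/358148 + 1/(90300 - 35816) = -103/358148 + 1/54484 = -656713/2439166954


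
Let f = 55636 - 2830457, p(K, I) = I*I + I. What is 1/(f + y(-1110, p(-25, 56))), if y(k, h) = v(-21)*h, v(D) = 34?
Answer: -1/2666293 ≈ -3.7505e-7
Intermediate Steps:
p(K, I) = I + I**2 (p(K, I) = I**2 + I = I + I**2)
y(k, h) = 34*h
f = -2774821
1/(f + y(-1110, p(-25, 56))) = 1/(-2774821 + 34*(56*(1 + 56))) = 1/(-2774821 + 34*(56*57)) = 1/(-2774821 + 34*3192) = 1/(-2774821 + 108528) = 1/(-2666293) = -1/2666293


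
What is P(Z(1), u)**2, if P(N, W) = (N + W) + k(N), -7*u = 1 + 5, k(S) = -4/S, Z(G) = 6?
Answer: 8836/441 ≈ 20.036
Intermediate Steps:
u = -6/7 (u = -(1 + 5)/7 = -1/7*6 = -6/7 ≈ -0.85714)
P(N, W) = N + W - 4/N (P(N, W) = (N + W) - 4/N = N + W - 4/N)
P(Z(1), u)**2 = (6 - 6/7 - 4/6)**2 = (6 - 6/7 - 4*1/6)**2 = (6 - 6/7 - 2/3)**2 = (94/21)**2 = 8836/441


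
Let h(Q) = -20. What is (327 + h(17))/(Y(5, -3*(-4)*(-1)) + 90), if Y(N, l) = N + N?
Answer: 307/100 ≈ 3.0700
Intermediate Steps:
Y(N, l) = 2*N
(327 + h(17))/(Y(5, -3*(-4)*(-1)) + 90) = (327 - 20)/(2*5 + 90) = 307/(10 + 90) = 307/100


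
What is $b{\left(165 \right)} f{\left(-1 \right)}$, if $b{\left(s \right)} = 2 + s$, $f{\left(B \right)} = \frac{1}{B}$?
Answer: $-167$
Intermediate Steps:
$b{\left(165 \right)} f{\left(-1 \right)} = \frac{2 + 165}{-1} = 167 \left(-1\right) = -167$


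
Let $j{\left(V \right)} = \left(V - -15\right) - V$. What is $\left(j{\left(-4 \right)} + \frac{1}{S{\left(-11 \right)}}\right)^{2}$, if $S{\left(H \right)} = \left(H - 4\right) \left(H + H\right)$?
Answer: $\frac{24512401}{108900} \approx 225.09$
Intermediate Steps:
$S{\left(H \right)} = 2 H \left(-4 + H\right)$ ($S{\left(H \right)} = \left(-4 + H\right) 2 H = 2 H \left(-4 + H\right)$)
$j{\left(V \right)} = 15$ ($j{\left(V \right)} = \left(V + 15\right) - V = \left(15 + V\right) - V = 15$)
$\left(j{\left(-4 \right)} + \frac{1}{S{\left(-11 \right)}}\right)^{2} = \left(15 + \frac{1}{2 \left(-11\right) \left(-4 - 11\right)}\right)^{2} = \left(15 + \frac{1}{2 \left(-11\right) \left(-15\right)}\right)^{2} = \left(15 + \frac{1}{330}\right)^{2} = \left(\frac{4951}{330}\right)^{2} = \frac{24512401}{108900}$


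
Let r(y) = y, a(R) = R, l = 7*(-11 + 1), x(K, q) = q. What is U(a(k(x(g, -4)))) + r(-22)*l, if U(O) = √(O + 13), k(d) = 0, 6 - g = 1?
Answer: 1540 + √13 ≈ 1543.6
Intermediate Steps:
g = 5 (g = 6 - 1*1 = 6 - 1 = 5)
l = -70 (l = 7*(-10) = -70)
U(O) = √(13 + O)
U(a(k(x(g, -4)))) + r(-22)*l = √(13 + 0) - 22*(-70) = √13 + 1540 = 1540 + √13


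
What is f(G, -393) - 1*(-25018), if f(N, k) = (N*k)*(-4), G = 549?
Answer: 888046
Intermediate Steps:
f(N, k) = -4*N*k
f(G, -393) - 1*(-25018) = -4*549*(-393) - 1*(-25018) = 863028 + 25018 = 888046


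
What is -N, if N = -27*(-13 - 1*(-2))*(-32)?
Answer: 9504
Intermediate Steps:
N = -9504 (N = -27*(-13 + 2)*(-32) = -27*(-11)*(-32) = 297*(-32) = -9504)
-N = -1*(-9504) = 9504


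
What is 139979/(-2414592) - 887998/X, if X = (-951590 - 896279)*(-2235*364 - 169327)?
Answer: -254233328213417933/4385404833461692416 ≈ -0.057973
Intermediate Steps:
X = 1816209460423 (X = -1847869*(-813540 - 169327) = -1847869*(-982867) = 1816209460423)
139979/(-2414592) - 887998/X = 139979/(-2414592) - 887998/1816209460423 = 139979*(-1/2414592) - 887998*1/1816209460423 = -139979/2414592 - 887998/1816209460423 = -254233328213417933/4385404833461692416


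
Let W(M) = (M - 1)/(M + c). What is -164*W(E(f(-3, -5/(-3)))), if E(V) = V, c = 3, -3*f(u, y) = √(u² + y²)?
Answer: 57236/623 + 5904*√106/623 ≈ 189.44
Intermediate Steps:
f(u, y) = -√(u² + y²)/3
W(M) = (-1 + M)/(3 + M) (W(M) = (M - 1)/(M + 3) = (-1 + M)/(3 + M))
-164*W(E(f(-3, -5/(-3)))) = -164*(-1 - √((-3)² + (-5/(-3))²)/3)/(3 - √((-3)² + (-5/(-3))²)/3) = -164*(-1 - √(9 + (-5*(-⅓))²)/3)/(3 - √(9 + (-5*(-⅓))²)/3) = -164*(-1 - √(9 + (5/3)²)/3)/(3 - √(9 + (5/3)²)/3) = -164*(-1 - √(9 + 25/9)/3)/(3 - √(9 + 25/9)/3) = -164*(-1 - √106/9)/(3 - √106/9)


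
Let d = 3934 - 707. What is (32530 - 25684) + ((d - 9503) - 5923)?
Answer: -5353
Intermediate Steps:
d = 3227
(32530 - 25684) + ((d - 9503) - 5923) = (32530 - 25684) + ((3227 - 9503) - 5923) = 6846 + (-6276 - 5923) = 6846 - 12199 = -5353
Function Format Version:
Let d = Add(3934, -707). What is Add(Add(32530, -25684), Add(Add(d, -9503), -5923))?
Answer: -5353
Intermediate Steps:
d = 3227
Add(Add(32530, -25684), Add(Add(d, -9503), -5923)) = Add(Add(32530, -25684), Add(Add(3227, -9503), -5923)) = Add(6846, Add(-6276, -5923)) = Add(6846, -12199) = -5353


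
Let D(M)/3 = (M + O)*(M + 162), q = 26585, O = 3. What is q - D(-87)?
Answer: 45485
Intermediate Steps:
D(M) = 3*(3 + M)*(162 + M) (D(M) = 3*((M + 3)*(M + 162)) = 3*((3 + M)*(162 + M)) = 3*(3 + M)*(162 + M))
q - D(-87) = 26585 - (1458 + 3*(-87)**2 + 495*(-87)) = 26585 - (1458 + 3*7569 - 43065) = 26585 - (1458 + 22707 - 43065) = 26585 - 1*(-18900) = 26585 + 18900 = 45485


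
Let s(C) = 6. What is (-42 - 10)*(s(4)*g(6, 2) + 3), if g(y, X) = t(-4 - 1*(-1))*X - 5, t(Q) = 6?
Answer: -2340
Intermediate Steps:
g(y, X) = -5 + 6*X (g(y, X) = 6*X - 5 = -5 + 6*X)
(-42 - 10)*(s(4)*g(6, 2) + 3) = (-42 - 10)*(6*(-5 + 6*2) + 3) = -52*(6*(-5 + 12) + 3) = -52*(6*7 + 3) = -52*(42 + 3) = -52*45 = -2340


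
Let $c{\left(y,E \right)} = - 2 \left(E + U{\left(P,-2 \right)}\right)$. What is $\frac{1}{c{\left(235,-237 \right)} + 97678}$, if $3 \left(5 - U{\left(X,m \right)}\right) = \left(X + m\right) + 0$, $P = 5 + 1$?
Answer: $\frac{3}{294434} \approx 1.0189 \cdot 10^{-5}$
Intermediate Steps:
$P = 6$
$U{\left(X,m \right)} = 5 - \frac{X}{3} - \frac{m}{3}$ ($U{\left(X,m \right)} = 5 - \frac{\left(X + m\right) + 0}{3} = 5 - \frac{X + m}{3} = 5 - \left(\frac{X}{3} + \frac{m}{3}\right) = 5 - \frac{X}{3} - \frac{m}{3}$)
$c{\left(y,E \right)} = - \frac{22}{3} - 2 E$ ($c{\left(y,E \right)} = - 2 \left(E - - \frac{11}{3}\right) = - 2 \left(E + \left(5 - 2 + \frac{2}{3}\right)\right) = - 2 \left(E + \frac{11}{3}\right) = - 2 \left(\frac{11}{3} + E\right) = - \frac{22}{3} - 2 E$)
$\frac{1}{c{\left(235,-237 \right)} + 97678} = \frac{1}{\left(- \frac{22}{3} - -474\right) + 97678} = \frac{1}{\left(- \frac{22}{3} + 474\right) + 97678} = \frac{1}{\frac{1400}{3} + 97678} = \frac{1}{\frac{294434}{3}} = \frac{3}{294434}$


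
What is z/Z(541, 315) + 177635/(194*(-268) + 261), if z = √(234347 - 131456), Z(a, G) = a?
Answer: -177635/51731 + √102891/541 ≈ -2.8409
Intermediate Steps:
z = √102891 ≈ 320.77
z/Z(541, 315) + 177635/(194*(-268) + 261) = √102891/541 + 177635/(194*(-268) + 261) = √102891*(1/541) + 177635/(-51992 + 261) = √102891/541 + 177635/(-51731) = √102891/541 + 177635*(-1/51731) = √102891/541 - 177635/51731 = -177635/51731 + √102891/541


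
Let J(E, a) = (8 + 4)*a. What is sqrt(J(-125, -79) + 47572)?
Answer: 4*sqrt(2914) ≈ 215.93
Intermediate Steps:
J(E, a) = 12*a
sqrt(J(-125, -79) + 47572) = sqrt(12*(-79) + 47572) = sqrt(-948 + 47572) = sqrt(46624) = 4*sqrt(2914)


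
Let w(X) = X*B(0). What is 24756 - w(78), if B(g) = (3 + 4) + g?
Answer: 24210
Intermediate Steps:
B(g) = 7 + g
w(X) = 7*X (w(X) = X*(7 + 0) = X*7 = 7*X)
24756 - w(78) = 24756 - 7*78 = 24756 - 1*546 = 24756 - 546 = 24210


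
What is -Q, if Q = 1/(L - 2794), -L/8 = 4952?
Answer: 1/42410 ≈ 2.3579e-5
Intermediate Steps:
L = -39616 (L = -8*4952 = -39616)
Q = -1/42410 (Q = 1/(-39616 - 2794) = 1/(-42410) = -1/42410 ≈ -2.3579e-5)
-Q = -1*(-1/42410) = 1/42410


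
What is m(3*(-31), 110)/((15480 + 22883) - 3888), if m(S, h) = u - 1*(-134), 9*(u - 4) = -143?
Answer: 157/44325 ≈ 0.0035420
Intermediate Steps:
u = -107/9 (u = 4 + (⅑)*(-143) = 4 - 143/9 = -107/9 ≈ -11.889)
m(S, h) = 1099/9 (m(S, h) = -107/9 - 1*(-134) = -107/9 + 134 = 1099/9)
m(3*(-31), 110)/((15480 + 22883) - 3888) = 1099/(9*((15480 + 22883) - 3888)) = 1099/(9*(38363 - 3888)) = (1099/9)/34475 = (1099/9)*(1/34475) = 157/44325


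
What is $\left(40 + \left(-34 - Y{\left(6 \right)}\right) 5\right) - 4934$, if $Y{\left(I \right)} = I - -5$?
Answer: $-5119$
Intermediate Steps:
$Y{\left(I \right)} = 5 + I$ ($Y{\left(I \right)} = I + 5 = 5 + I$)
$\left(40 + \left(-34 - Y{\left(6 \right)}\right) 5\right) - 4934 = \left(40 + \left(-34 - \left(5 + 6\right)\right) 5\right) - 4934 = \left(40 + \left(-34 - 11\right) 5\right) - 4934 = \left(40 - 225\right) - 4934 = -185 - 4934 = -5119$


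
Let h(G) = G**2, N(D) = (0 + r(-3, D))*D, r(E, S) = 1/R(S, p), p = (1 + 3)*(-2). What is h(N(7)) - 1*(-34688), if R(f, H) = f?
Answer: 34689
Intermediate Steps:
p = -8 (p = 4*(-2) = -8)
r(E, S) = 1/S
N(D) = 1 (N(D) = (0 + 1/D)*D = D/D = 1)
h(N(7)) - 1*(-34688) = 1**2 - 1*(-34688) = 1 + 34688 = 34689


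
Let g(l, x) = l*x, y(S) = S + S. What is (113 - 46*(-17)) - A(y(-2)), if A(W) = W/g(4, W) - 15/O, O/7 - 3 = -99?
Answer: 200419/224 ≈ 894.73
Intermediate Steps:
O = -672 (O = 21 + 7*(-99) = 21 - 693 = -672)
y(S) = 2*S
A(W) = 61/224 (A(W) = W/((4*W)) - 15/(-672) = W*(1/(4*W)) - 15*(-1/672) = 1/4 + 5/224 = 61/224)
(113 - 46*(-17)) - A(y(-2)) = (113 - 46*(-17)) - 1*61/224 = (113 + 782) - 61/224 = 895 - 61/224 = 200419/224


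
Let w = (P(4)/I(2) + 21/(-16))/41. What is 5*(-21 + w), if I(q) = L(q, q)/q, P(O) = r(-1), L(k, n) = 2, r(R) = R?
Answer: -69065/656 ≈ -105.28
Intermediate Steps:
P(O) = -1
I(q) = 2/q
w = -37/656 (w = (-1/(2/2) + 21/(-16))/41 = (-1/(2*(½)) + 21*(-1/16))*(1/41) = (-1/1 - 21/16)*(1/41) = (-1*1 - 21/16)*(1/41) = (-1 - 21/16)*(1/41) = -37/16*1/41 = -37/656 ≈ -0.056402)
5*(-21 + w) = 5*(-21 - 37/656) = 5*(-13813/656) = -69065/656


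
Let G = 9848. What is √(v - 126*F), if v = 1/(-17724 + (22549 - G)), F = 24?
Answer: I*√76297124719/5023 ≈ 54.991*I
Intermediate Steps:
v = -1/5023 (v = 1/(-17724 + (22549 - 1*9848)) = 1/(-17724 + (22549 - 9848)) = 1/(-17724 + 12701) = 1/(-5023) = -1/5023 ≈ -0.00019908)
√(v - 126*F) = √(-1/5023 - 126*24) = √(-1/5023 - 3024) = √(-15189553/5023) = I*√76297124719/5023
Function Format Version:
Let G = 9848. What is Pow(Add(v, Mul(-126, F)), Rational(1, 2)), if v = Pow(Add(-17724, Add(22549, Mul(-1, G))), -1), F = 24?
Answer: Mul(Rational(1, 5023), I, Pow(76297124719, Rational(1, 2))) ≈ Mul(54.991, I)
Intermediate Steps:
v = Rational(-1, 5023) (v = Pow(Add(-17724, Add(22549, Mul(-1, 9848))), -1) = Pow(Add(-17724, Add(22549, -9848)), -1) = Pow(Add(-17724, 12701), -1) = Pow(-5023, -1) = Rational(-1, 5023) ≈ -0.00019908)
Pow(Add(v, Mul(-126, F)), Rational(1, 2)) = Pow(Add(Rational(-1, 5023), Mul(-126, 24)), Rational(1, 2)) = Pow(Add(Rational(-1, 5023), -3024), Rational(1, 2)) = Pow(Rational(-15189553, 5023), Rational(1, 2)) = Mul(Rational(1, 5023), I, Pow(76297124719, Rational(1, 2)))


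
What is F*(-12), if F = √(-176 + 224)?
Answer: -48*√3 ≈ -83.138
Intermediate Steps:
F = 4*√3 (F = √48 = 4*√3 ≈ 6.9282)
F*(-12) = (4*√3)*(-12) = -48*√3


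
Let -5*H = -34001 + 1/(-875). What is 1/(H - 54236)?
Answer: -4375/207531624 ≈ -2.1081e-5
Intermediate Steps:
H = 29750876/4375 (H = -(-34001 + 1/(-875))/5 = -(-34001 - 1/875)/5 = -⅕*(-29750876/875) = 29750876/4375 ≈ 6800.2)
1/(H - 54236) = 1/(29750876/4375 - 54236) = 1/(-207531624/4375) = -4375/207531624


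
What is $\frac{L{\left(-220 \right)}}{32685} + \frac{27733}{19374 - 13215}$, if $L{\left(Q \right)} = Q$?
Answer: $\frac{60339875}{13420461} \approx 4.4961$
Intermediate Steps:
$\frac{L{\left(-220 \right)}}{32685} + \frac{27733}{19374 - 13215} = - \frac{220}{32685} + \frac{27733}{19374 - 13215} = \left(-220\right) \frac{1}{32685} + \frac{27733}{19374 - 13215} = - \frac{44}{6537} + \frac{27733}{6159} = \frac{60339875}{13420461}$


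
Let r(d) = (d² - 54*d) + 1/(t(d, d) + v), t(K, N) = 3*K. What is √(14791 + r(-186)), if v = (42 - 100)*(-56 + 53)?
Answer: √136929018/48 ≈ 243.78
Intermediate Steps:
v = 174 (v = -58*(-3) = 174)
r(d) = d² + 1/(174 + 3*d) - 54*d (r(d) = (d² - 54*d) + 1/(3*d + 174) = (d² - 54*d) + 1/(174 + 3*d) = d² + 1/(174 + 3*d) - 54*d)
√(14791 + r(-186)) = √(14791 + (⅓ + (-186)³ - 3132*(-186) + 4*(-186)²)/(58 - 186)) = √(14791 + (⅓ - 6434856 + 582552 + 4*34596)/(-128)) = √(14791 - (⅓ - 6434856 + 582552 + 138384)/128) = √(14791 - 1/128*(-17141759/3)) = √(14791 + 17141759/384) = √(22821503/384) = √136929018/48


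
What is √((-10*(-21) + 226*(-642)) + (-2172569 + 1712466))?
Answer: I*√604985 ≈ 777.81*I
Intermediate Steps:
√((-10*(-21) + 226*(-642)) + (-2172569 + 1712466)) = √((210 - 145092) - 460103) = √(-144882 - 460103) = √(-604985) = I*√604985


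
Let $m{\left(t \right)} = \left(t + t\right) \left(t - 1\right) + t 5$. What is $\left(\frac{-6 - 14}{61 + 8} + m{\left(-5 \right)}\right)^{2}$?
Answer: $\frac{5736025}{4761} \approx 1204.8$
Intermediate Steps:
$m{\left(t \right)} = 5 t + 2 t \left(-1 + t\right)$ ($m{\left(t \right)} = 2 t \left(-1 + t\right) + 5 t = 5 t + 2 t \left(-1 + t\right)$)
$\left(\frac{-6 - 14}{61 + 8} + m{\left(-5 \right)}\right)^{2} = \left(\frac{-6 - 14}{61 + 8} - 5 \left(3 + 2 \left(-5\right)\right)\right)^{2} = \left(- \frac{20}{69} - 5 \left(3 - 10\right)\right)^{2} = \left(\left(-20\right) \frac{1}{69} - -35\right)^{2} = \left(- \frac{20}{69} + 35\right)^{2} = \left(\frac{2395}{69}\right)^{2} = \frac{5736025}{4761}$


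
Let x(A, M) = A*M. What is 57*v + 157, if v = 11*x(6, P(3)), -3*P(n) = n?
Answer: -3605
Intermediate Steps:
P(n) = -n/3
v = -66 (v = 11*(6*(-⅓*3)) = 11*(6*(-1)) = 11*(-6) = -66)
57*v + 157 = 57*(-66) + 157 = -3762 + 157 = -3605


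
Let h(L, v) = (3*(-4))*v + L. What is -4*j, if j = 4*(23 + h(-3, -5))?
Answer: -1280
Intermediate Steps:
h(L, v) = L - 12*v (h(L, v) = -12*v + L = L - 12*v)
j = 320 (j = 4*(23 + (-3 - 12*(-5))) = 4*(23 + (-3 + 60)) = 4*(23 + 57) = 4*80 = 320)
-4*j = -4*320 = -1280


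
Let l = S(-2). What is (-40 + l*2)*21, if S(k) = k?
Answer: -924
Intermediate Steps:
l = -2
(-40 + l*2)*21 = (-40 - 2*2)*21 = (-40 - 4)*21 = -44*21 = -924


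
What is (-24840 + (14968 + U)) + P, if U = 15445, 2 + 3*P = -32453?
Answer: -15736/3 ≈ -5245.3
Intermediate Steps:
P = -32455/3 (P = -2/3 + (1/3)*(-32453) = -2/3 - 32453/3 = -32455/3 ≈ -10818.)
(-24840 + (14968 + U)) + P = (-24840 + (14968 + 15445)) - 32455/3 = (-24840 + 30413) - 32455/3 = 5573 - 32455/3 = -15736/3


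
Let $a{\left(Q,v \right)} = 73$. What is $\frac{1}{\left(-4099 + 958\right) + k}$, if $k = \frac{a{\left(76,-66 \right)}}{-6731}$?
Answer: $- \frac{6731}{21142144} \approx -0.00031837$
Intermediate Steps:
$k = - \frac{73}{6731}$ ($k = \frac{73}{-6731} = 73 \left(- \frac{1}{6731}\right) = - \frac{73}{6731} \approx -0.010845$)
$\frac{1}{\left(-4099 + 958\right) + k} = \frac{1}{\left(-4099 + 958\right) - \frac{73}{6731}} = \frac{1}{-3141 - \frac{73}{6731}} = \frac{1}{- \frac{21142144}{6731}} = - \frac{6731}{21142144}$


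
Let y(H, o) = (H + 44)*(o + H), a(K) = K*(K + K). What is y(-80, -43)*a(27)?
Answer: 6456024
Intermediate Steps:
a(K) = 2*K² (a(K) = K*(2*K) = 2*K²)
y(H, o) = (44 + H)*(H + o)
y(-80, -43)*a(27) = ((-80)² + 44*(-80) + 44*(-43) - 80*(-43))*(2*27²) = (6400 - 3520 - 1892 + 3440)*(2*729) = 4428*1458 = 6456024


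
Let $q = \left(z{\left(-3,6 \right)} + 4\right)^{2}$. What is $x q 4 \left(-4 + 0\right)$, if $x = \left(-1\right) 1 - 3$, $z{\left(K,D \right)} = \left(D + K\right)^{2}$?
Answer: $10816$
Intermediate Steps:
$q = 169$ ($q = \left(\left(6 - 3\right)^{2} + 4\right)^{2} = \left(3^{2} + 4\right)^{2} = \left(9 + 4\right)^{2} = 13^{2} = 169$)
$x = -4$ ($x = -1 - 3 = -4$)
$x q 4 \left(-4 + 0\right) = \left(-4\right) 169 \cdot 4 \left(-4 + 0\right) = - 676 \cdot 4 \left(-4\right) = \left(-676\right) \left(-16\right) = 10816$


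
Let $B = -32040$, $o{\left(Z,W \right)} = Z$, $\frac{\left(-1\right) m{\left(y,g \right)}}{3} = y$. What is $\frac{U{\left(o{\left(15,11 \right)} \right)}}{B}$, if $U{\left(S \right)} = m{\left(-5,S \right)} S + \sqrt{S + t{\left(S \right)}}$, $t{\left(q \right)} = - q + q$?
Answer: $- \frac{5}{712} - \frac{\sqrt{15}}{32040} \approx -0.0071433$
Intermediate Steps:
$m{\left(y,g \right)} = - 3 y$
$t{\left(q \right)} = 0$
$U{\left(S \right)} = \sqrt{S} + 15 S$ ($U{\left(S \right)} = \left(-3\right) \left(-5\right) S + \sqrt{S + 0} = 15 S + \sqrt{S} = \sqrt{S} + 15 S$)
$\frac{U{\left(o{\left(15,11 \right)} \right)}}{B} = \frac{\sqrt{15} + 15 \cdot 15}{-32040} = \left(\sqrt{15} + 225\right) \left(- \frac{1}{32040}\right) = \left(225 + \sqrt{15}\right) \left(- \frac{1}{32040}\right) = - \frac{5}{712} - \frac{\sqrt{15}}{32040}$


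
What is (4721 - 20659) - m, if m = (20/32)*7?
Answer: -127539/8 ≈ -15942.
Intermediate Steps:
m = 35/8 (m = ((1/32)*20)*7 = (5/8)*7 = 35/8 ≈ 4.3750)
(4721 - 20659) - m = (4721 - 20659) - 1*35/8 = -15938 - 35/8 = -127539/8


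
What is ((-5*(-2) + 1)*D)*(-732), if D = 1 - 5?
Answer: 32208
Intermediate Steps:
D = -4
((-5*(-2) + 1)*D)*(-732) = ((-5*(-2) + 1)*(-4))*(-732) = ((10 + 1)*(-4))*(-732) = (11*(-4))*(-732) = -44*(-732) = 32208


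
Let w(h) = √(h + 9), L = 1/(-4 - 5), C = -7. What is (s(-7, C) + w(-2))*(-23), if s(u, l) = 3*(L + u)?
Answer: 1472/3 - 23*√7 ≈ 429.81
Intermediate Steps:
L = -⅑ (L = 1/(-9) = -⅑ ≈ -0.11111)
s(u, l) = -⅓ + 3*u (s(u, l) = 3*(-⅑ + u) = -⅓ + 3*u)
w(h) = √(9 + h)
(s(-7, C) + w(-2))*(-23) = ((-⅓ + 3*(-7)) + √(9 - 2))*(-23) = ((-⅓ - 21) + √7)*(-23) = (-64/3 + √7)*(-23) = 1472/3 - 23*√7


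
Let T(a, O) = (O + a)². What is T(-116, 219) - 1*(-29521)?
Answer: 40130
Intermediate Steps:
T(-116, 219) - 1*(-29521) = (219 - 116)² - 1*(-29521) = 103² + 29521 = 10609 + 29521 = 40130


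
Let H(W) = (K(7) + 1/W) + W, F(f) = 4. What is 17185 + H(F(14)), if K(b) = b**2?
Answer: 68953/4 ≈ 17238.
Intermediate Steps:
H(W) = 49 + W + 1/W (H(W) = (7**2 + 1/W) + W = (49 + 1/W) + W = 49 + W + 1/W)
17185 + H(F(14)) = 17185 + (49 + 4 + 1/4) = 17185 + 213/4 = 68953/4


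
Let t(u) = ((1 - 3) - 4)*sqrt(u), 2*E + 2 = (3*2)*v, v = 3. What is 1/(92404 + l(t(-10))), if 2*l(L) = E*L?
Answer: 23101/2134626244 + 3*I*sqrt(10)/1067313122 ≈ 1.0822e-5 + 8.8885e-9*I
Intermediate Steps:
E = 8 (E = -1 + ((3*2)*3)/2 = -1 + (6*3)/2 = -1 + (1/2)*18 = -1 + 9 = 8)
t(u) = -6*sqrt(u) (t(u) = (-2 - 4)*sqrt(u) = -6*sqrt(u))
l(L) = 4*L (l(L) = (8*L)/2 = 4*L)
1/(92404 + l(t(-10))) = 1/(92404 + 4*(-6*I*sqrt(10))) = 1/(92404 - 24*I*sqrt(10))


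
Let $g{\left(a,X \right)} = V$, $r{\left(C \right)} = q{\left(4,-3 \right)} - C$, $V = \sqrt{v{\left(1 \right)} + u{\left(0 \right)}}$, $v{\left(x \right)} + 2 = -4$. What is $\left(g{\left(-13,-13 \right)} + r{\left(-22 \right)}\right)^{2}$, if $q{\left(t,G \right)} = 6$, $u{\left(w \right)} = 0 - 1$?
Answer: $\left(28 + i \sqrt{7}\right)^{2} \approx 777.0 + 148.16 i$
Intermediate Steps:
$u{\left(w \right)} = -1$ ($u{\left(w \right)} = 0 - 1 = -1$)
$v{\left(x \right)} = -6$ ($v{\left(x \right)} = -2 - 4 = -6$)
$V = i \sqrt{7}$ ($V = \sqrt{-6 - 1} = \sqrt{-7} = i \sqrt{7} \approx 2.6458 i$)
$r{\left(C \right)} = 6 - C$
$g{\left(a,X \right)} = i \sqrt{7}$
$\left(g{\left(-13,-13 \right)} + r{\left(-22 \right)}\right)^{2} = \left(i \sqrt{7} + \left(6 - -22\right)\right)^{2} = \left(i \sqrt{7} + \left(6 + 22\right)\right)^{2} = \left(i \sqrt{7} + 28\right)^{2} = \left(28 + i \sqrt{7}\right)^{2}$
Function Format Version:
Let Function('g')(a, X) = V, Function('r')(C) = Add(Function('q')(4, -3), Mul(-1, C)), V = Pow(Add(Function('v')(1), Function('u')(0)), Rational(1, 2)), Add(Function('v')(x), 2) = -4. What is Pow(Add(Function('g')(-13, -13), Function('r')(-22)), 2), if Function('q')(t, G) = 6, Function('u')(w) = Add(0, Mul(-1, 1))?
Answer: Pow(Add(28, Mul(I, Pow(7, Rational(1, 2)))), 2) ≈ Add(777.00, Mul(148.16, I))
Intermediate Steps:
Function('u')(w) = -1 (Function('u')(w) = Add(0, -1) = -1)
Function('v')(x) = -6 (Function('v')(x) = Add(-2, -4) = -6)
V = Mul(I, Pow(7, Rational(1, 2))) (V = Pow(Add(-6, -1), Rational(1, 2)) = Pow(-7, Rational(1, 2)) = Mul(I, Pow(7, Rational(1, 2))) ≈ Mul(2.6458, I))
Function('r')(C) = Add(6, Mul(-1, C))
Function('g')(a, X) = Mul(I, Pow(7, Rational(1, 2)))
Pow(Add(Function('g')(-13, -13), Function('r')(-22)), 2) = Pow(Add(Mul(I, Pow(7, Rational(1, 2))), Add(6, Mul(-1, -22))), 2) = Pow(Add(Mul(I, Pow(7, Rational(1, 2))), Add(6, 22)), 2) = Pow(Add(Mul(I, Pow(7, Rational(1, 2))), 28), 2) = Pow(Add(28, Mul(I, Pow(7, Rational(1, 2)))), 2)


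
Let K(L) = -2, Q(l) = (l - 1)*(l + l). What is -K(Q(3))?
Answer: 2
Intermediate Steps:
Q(l) = 2*l*(-1 + l) (Q(l) = (-1 + l)*(2*l) = 2*l*(-1 + l))
-K(Q(3)) = -1*(-2) = 2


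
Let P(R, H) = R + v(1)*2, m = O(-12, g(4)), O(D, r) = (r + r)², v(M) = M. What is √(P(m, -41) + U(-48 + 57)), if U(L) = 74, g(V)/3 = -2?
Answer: 2*√55 ≈ 14.832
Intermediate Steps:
g(V) = -6 (g(V) = 3*(-2) = -6)
O(D, r) = 4*r² (O(D, r) = (2*r)² = 4*r²)
m = 144 (m = 4*(-6)² = 4*36 = 144)
P(R, H) = 2 + R (P(R, H) = R + 1*2 = R + 2 = 2 + R)
√(P(m, -41) + U(-48 + 57)) = √((2 + 144) + 74) = √(146 + 74) = √220 = 2*√55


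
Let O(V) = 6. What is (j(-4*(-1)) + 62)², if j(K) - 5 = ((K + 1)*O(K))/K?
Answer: 22201/4 ≈ 5550.3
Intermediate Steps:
j(K) = 5 + (6 + 6*K)/K (j(K) = 5 + ((K + 1)*6)/K = 5 + ((1 + K)*6)/K = 5 + (6 + 6*K)/K)
(j(-4*(-1)) + 62)² = ((11 + 6/((-4*(-1)))) + 62)² = ((11 + 6/4) + 62)² = ((11 + 6*(¼)) + 62)² = ((11 + 3/2) + 62)² = (25/2 + 62)² = (149/2)² = 22201/4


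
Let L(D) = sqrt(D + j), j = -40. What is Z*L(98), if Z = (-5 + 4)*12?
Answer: -12*sqrt(58) ≈ -91.389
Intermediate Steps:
Z = -12 (Z = -1*12 = -12)
L(D) = sqrt(-40 + D) (L(D) = sqrt(D - 40) = sqrt(-40 + D))
Z*L(98) = -12*sqrt(-40 + 98) = -12*sqrt(58)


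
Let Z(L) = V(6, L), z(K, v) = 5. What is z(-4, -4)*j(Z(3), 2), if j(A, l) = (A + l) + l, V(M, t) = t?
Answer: 35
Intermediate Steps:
Z(L) = L
j(A, l) = A + 2*l
z(-4, -4)*j(Z(3), 2) = 5*(3 + 2*2) = 5*(3 + 4) = 5*7 = 35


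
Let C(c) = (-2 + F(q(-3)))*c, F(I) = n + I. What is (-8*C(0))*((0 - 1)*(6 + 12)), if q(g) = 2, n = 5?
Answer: 0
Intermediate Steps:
F(I) = 5 + I
C(c) = 5*c (C(c) = (-2 + (5 + 2))*c = (-2 + 7)*c = 5*c)
(-8*C(0))*((0 - 1)*(6 + 12)) = (-40*0)*((0 - 1)*(6 + 12)) = (-8*0)*(-1*18) = 0*(-18) = 0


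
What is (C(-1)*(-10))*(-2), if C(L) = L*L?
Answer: 20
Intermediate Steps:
C(L) = L²
(C(-1)*(-10))*(-2) = ((-1)²*(-10))*(-2) = (1*(-10))*(-2) = -10*(-2) = 20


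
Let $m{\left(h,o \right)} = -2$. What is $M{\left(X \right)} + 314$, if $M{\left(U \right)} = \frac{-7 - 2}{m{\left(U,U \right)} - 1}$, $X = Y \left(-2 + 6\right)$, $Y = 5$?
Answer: $317$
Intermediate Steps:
$X = 20$ ($X = 5 \left(-2 + 6\right) = 5 \cdot 4 = 20$)
$M{\left(U \right)} = 3$ ($M{\left(U \right)} = \frac{-7 - 2}{-2 - 1} = - \frac{9}{-3} = \left(-9\right) \left(- \frac{1}{3}\right) = 3$)
$M{\left(X \right)} + 314 = 3 + 314 = 317$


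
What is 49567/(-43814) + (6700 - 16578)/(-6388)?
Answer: 14520087/34985479 ≈ 0.41503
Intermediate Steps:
49567/(-43814) + (6700 - 16578)/(-6388) = 49567*(-1/43814) - 9878*(-1/6388) = -49567/43814 + 4939/3194 = 14520087/34985479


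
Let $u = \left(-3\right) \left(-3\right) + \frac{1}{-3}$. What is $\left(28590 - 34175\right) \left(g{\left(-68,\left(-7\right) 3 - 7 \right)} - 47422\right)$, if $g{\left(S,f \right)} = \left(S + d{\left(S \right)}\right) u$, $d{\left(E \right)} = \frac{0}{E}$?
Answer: $\frac{804429890}{3} \approx 2.6814 \cdot 10^{8}$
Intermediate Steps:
$d{\left(E \right)} = 0$
$u = \frac{26}{3}$ ($u = 9 - \frac{1}{3} = \frac{26}{3} \approx 8.6667$)
$g{\left(S,f \right)} = \frac{26 S}{3}$ ($g{\left(S,f \right)} = \left(S + 0\right) \frac{26}{3} = S \frac{26}{3} = \frac{26 S}{3}$)
$\left(28590 - 34175\right) \left(g{\left(-68,\left(-7\right) 3 - 7 \right)} - 47422\right) = \left(28590 - 34175\right) \left(\frac{26}{3} \left(-68\right) - 47422\right) = - 5585 \left(- \frac{1768}{3} - 47422\right) = \left(-5585\right) \left(- \frac{144034}{3}\right) = \frac{804429890}{3}$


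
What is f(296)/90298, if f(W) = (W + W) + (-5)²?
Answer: 617/90298 ≈ 0.0068329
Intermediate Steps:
f(W) = 25 + 2*W (f(W) = 2*W + 25 = 25 + 2*W)
f(296)/90298 = (25 + 2*296)/90298 = (25 + 592)*(1/90298) = 617*(1/90298) = 617/90298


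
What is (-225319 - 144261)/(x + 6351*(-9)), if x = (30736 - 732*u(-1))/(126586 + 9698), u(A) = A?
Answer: 6295980090/973728211 ≈ 6.4659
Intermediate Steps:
x = 7867/34071 (x = (30736 - 732*(-1))/(126586 + 9698) = (30736 + 732)/136284 = 31468*(1/136284) = 7867/34071 ≈ 0.23090)
(-225319 - 144261)/(x + 6351*(-9)) = (-225319 - 144261)/(7867/34071 + 6351*(-9)) = -369580/(7867/34071 - 57159) = -369580/(-1947456422/34071) = -369580*(-34071/1947456422) = 6295980090/973728211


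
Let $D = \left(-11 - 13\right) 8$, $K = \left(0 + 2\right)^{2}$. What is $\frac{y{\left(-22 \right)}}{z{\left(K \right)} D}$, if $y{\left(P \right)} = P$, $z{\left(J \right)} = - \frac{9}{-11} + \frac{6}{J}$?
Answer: $\frac{121}{2448} \approx 0.049428$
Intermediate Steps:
$K = 4$ ($K = 2^{2} = 4$)
$D = -192$ ($D = \left(-24\right) 8 = -192$)
$z{\left(J \right)} = \frac{9}{11} + \frac{6}{J}$ ($z{\left(J \right)} = \left(-9\right) \left(- \frac{1}{11}\right) + \frac{6}{J} = \frac{9}{11} + \frac{6}{J}$)
$\frac{y{\left(-22 \right)}}{z{\left(K \right)} D} = - \frac{22}{\left(\frac{9}{11} + \frac{6}{4}\right) \left(-192\right)} = - \frac{22}{\left(\frac{9}{11} + 6 \cdot \frac{1}{4}\right) \left(-192\right)} = - \frac{22}{\left(\frac{9}{11} + \frac{3}{2}\right) \left(-192\right)} = - \frac{22}{\frac{51}{22} \left(-192\right)} = - \frac{22}{- \frac{4896}{11}} = \left(-22\right) \left(- \frac{11}{4896}\right) = \frac{121}{2448}$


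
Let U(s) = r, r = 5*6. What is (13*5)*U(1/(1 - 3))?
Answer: 1950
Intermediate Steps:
r = 30
U(s) = 30
(13*5)*U(1/(1 - 3)) = (13*5)*30 = 65*30 = 1950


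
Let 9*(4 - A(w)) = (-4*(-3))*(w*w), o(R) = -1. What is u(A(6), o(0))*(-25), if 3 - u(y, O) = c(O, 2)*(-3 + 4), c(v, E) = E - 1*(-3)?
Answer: 50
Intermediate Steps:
c(v, E) = 3 + E (c(v, E) = E + 3 = 3 + E)
A(w) = 4 - 4*w**2/3 (A(w) = 4 - (-4*(-3))*w*w/9 = 4 - 4*w**2/3)
u(y, O) = -2 (u(y, O) = 3 - (3 + 2)*(-3 + 4) = 3 - 5 = -2)
u(A(6), o(0))*(-25) = -2*(-25) = 50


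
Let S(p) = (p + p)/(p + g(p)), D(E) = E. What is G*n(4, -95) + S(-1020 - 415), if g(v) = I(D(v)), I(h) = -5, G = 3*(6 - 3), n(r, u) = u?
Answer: -122833/144 ≈ -853.01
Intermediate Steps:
G = 9 (G = 3*3 = 9)
g(v) = -5
S(p) = 2*p/(-5 + p) (S(p) = (p + p)/(p - 5) = (2*p)/(-5 + p) = 2*p/(-5 + p))
G*n(4, -95) + S(-1020 - 415) = 9*(-95) + 2*(-1020 - 415)/(-5 + (-1020 - 415)) = -855 + 2*(-1435)/(-5 - 1435) = -855 + 2*(-1435)/(-1440) = -855 + 2*(-1435)*(-1/1440) = -855 + 287/144 = -122833/144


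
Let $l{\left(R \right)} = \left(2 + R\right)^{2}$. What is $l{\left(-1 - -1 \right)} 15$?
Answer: $60$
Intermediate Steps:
$l{\left(-1 - -1 \right)} 15 = \left(2 - 0\right)^{2} \cdot 15 = \left(2 + \left(-1 + 1\right)\right)^{2} \cdot 15 = \left(2 + 0\right)^{2} \cdot 15 = 2^{2} \cdot 15 = 4 \cdot 15 = 60$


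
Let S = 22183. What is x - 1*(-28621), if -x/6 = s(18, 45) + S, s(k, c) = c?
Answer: -104747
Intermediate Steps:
x = -133368 (x = -6*(45 + 22183) = -6*22228 = -133368)
x - 1*(-28621) = -133368 - 1*(-28621) = -133368 + 28621 = -104747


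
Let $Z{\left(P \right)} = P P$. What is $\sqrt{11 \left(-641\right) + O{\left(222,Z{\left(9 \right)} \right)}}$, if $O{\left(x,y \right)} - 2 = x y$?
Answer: $29 \sqrt{13} \approx 104.56$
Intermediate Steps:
$Z{\left(P \right)} = P^{2}$
$O{\left(x,y \right)} = 2 + x y$
$\sqrt{11 \left(-641\right) + O{\left(222,Z{\left(9 \right)} \right)}} = \sqrt{11 \left(-641\right) + \left(2 + 222 \cdot 9^{2}\right)} = \sqrt{-7051 + \left(2 + 222 \cdot 81\right)} = \sqrt{-7051 + \left(2 + 17982\right)} = \sqrt{-7051 + 17984} = \sqrt{10933} = 29 \sqrt{13}$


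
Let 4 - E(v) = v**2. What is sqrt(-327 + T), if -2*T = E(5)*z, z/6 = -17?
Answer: I*sqrt(1398) ≈ 37.39*I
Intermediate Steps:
z = -102 (z = 6*(-17) = -102)
E(v) = 4 - v**2
T = -1071 (T = -(4 - 1*5**2)*(-102)/2 = -(4 - 1*25)*(-102)/2 = -(4 - 25)*(-102)/2 = -(-21)*(-102)/2 = -1/2*2142 = -1071)
sqrt(-327 + T) = sqrt(-327 - 1071) = sqrt(-1398) = I*sqrt(1398)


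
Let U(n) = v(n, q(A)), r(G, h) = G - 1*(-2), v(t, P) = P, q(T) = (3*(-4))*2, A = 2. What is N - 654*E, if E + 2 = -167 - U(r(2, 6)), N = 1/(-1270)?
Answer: 120434099/1270 ≈ 94830.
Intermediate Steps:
q(T) = -24 (q(T) = -12*2 = -24)
r(G, h) = 2 + G (r(G, h) = G + 2 = 2 + G)
U(n) = -24
N = -1/1270 ≈ -0.00078740
E = -145 (E = -2 + (-167 - 1*(-24)) = -2 + (-167 + 24) = -2 - 143 = -145)
N - 654*E = -1/1270 - 654*(-145) = -1/1270 + 94830 = 120434099/1270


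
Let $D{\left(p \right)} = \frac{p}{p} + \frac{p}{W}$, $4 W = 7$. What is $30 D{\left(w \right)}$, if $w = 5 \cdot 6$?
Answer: $\frac{3810}{7} \approx 544.29$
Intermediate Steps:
$W = \frac{7}{4}$ ($W = \frac{1}{4} \cdot 7 = \frac{7}{4} \approx 1.75$)
$w = 30$
$D{\left(p \right)} = 1 + \frac{4 p}{7}$ ($D{\left(p \right)} = \frac{p}{p} + \frac{p}{\frac{7}{4}} = 1 + p \frac{4}{7} = 1 + \frac{4 p}{7}$)
$30 D{\left(w \right)} = 30 \left(1 + \frac{4}{7} \cdot 30\right) = 30 \left(1 + \frac{120}{7}\right) = 30 \cdot \frac{127}{7} = \frac{3810}{7}$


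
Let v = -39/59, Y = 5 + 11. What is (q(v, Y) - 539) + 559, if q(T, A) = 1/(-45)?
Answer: 899/45 ≈ 19.978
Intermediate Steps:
Y = 16
v = -39/59 (v = -39*1/59 = -39/59 ≈ -0.66102)
q(T, A) = -1/45
(q(v, Y) - 539) + 559 = (-1/45 - 539) + 559 = -24256/45 + 559 = 899/45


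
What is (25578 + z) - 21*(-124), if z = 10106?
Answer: 38288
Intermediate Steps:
(25578 + z) - 21*(-124) = (25578 + 10106) - 21*(-124) = 35684 + 2604 = 38288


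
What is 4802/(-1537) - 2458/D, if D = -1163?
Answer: -1806780/1787531 ≈ -1.0108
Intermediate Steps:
4802/(-1537) - 2458/D = 4802/(-1537) - 2458/(-1163) = 4802*(-1/1537) - 2458*(-1/1163) = -4802/1537 + 2458/1163 = -1806780/1787531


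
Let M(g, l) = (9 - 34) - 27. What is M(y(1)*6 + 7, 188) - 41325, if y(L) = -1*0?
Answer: -41377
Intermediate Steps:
y(L) = 0
M(g, l) = -52 (M(g, l) = -25 - 27 = -52)
M(y(1)*6 + 7, 188) - 41325 = -52 - 41325 = -41377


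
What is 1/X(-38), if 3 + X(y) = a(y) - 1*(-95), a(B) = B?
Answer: 1/54 ≈ 0.018519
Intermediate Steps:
X(y) = 92 + y (X(y) = -3 + (y - 1*(-95)) = -3 + (y + 95) = -3 + (95 + y) = 92 + y)
1/X(-38) = 1/(92 - 38) = 1/54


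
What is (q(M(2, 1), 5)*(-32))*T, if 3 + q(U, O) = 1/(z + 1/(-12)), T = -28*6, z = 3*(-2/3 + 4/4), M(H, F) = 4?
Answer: -112896/11 ≈ -10263.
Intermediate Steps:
z = 1 (z = 3*(-2*⅓ + 4*(¼)) = 3*(-⅔ + 1) = 3*(⅓) = 1)
T = -168
q(U, O) = -21/11 (q(U, O) = -3 + 1/(1 + 1/(-12)) = -3 + 1/(1 - 1/12) = -3 + 1/(11/12) = -3 + 12/11 = -21/11)
(q(M(2, 1), 5)*(-32))*T = -21/11*(-32)*(-168) = (672/11)*(-168) = -112896/11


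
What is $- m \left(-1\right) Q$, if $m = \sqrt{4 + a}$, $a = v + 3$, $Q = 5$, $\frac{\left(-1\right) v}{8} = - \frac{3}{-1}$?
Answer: $5 i \sqrt{17} \approx 20.616 i$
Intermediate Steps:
$v = -24$ ($v = - 8 \left(- \frac{3}{-1}\right) = - 8 \left(\left(-3\right) \left(-1\right)\right) = \left(-8\right) 3 = -24$)
$a = -21$ ($a = -24 + 3 = -21$)
$m = i \sqrt{17}$ ($m = \sqrt{4 - 21} = \sqrt{-17} = i \sqrt{17} \approx 4.1231 i$)
$- m \left(-1\right) Q = - i \sqrt{17} \left(-1\right) 5 = i \sqrt{17} \cdot 5 = 5 i \sqrt{17}$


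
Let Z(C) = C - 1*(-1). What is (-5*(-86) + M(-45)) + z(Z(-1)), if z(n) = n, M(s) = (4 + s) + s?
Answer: 344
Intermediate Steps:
Z(C) = 1 + C (Z(C) = C + 1 = 1 + C)
M(s) = 4 + 2*s
(-5*(-86) + M(-45)) + z(Z(-1)) = (-5*(-86) + (4 + 2*(-45))) + (1 - 1) = (430 + (4 - 90)) + 0 = (430 - 86) + 0 = 344 + 0 = 344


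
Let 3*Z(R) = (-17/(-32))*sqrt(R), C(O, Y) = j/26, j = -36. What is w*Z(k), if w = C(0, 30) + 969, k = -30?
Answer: 71281*I*sqrt(30)/416 ≈ 938.51*I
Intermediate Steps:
C(O, Y) = -18/13 (C(O, Y) = -36/26 = -36*1/26 = -18/13)
Z(R) = 17*sqrt(R)/96 (Z(R) = ((-17/(-32))*sqrt(R))/3 = ((-17*(-1/32))*sqrt(R))/3 = (17*sqrt(R)/32)/3 = 17*sqrt(R)/96)
w = 12579/13 (w = -18/13 + 969 = 12579/13 ≈ 967.62)
w*Z(k) = 12579*(17*sqrt(-30)/96)/13 = 12579*(17*(I*sqrt(30))/96)/13 = 12579*(17*I*sqrt(30)/96)/13 = 71281*I*sqrt(30)/416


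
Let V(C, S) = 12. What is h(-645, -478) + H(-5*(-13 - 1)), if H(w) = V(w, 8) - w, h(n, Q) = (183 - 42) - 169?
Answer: -86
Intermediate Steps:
h(n, Q) = -28 (h(n, Q) = 141 - 169 = -28)
H(w) = 12 - w
h(-645, -478) + H(-5*(-13 - 1)) = -28 + (12 - (-5)*(-13 - 1)) = -28 + (12 - (-5)*(-14)) = -28 + (12 - 1*70) = -28 + (12 - 70) = -28 - 58 = -86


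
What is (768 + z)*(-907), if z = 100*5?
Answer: -1150076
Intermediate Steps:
z = 500
(768 + z)*(-907) = (768 + 500)*(-907) = 1268*(-907) = -1150076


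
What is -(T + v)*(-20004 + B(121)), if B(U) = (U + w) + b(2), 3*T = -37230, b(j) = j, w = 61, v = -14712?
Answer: -537558040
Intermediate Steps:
T = -12410 (T = (⅓)*(-37230) = -12410)
B(U) = 63 + U (B(U) = (U + 61) + 2 = (61 + U) + 2 = 63 + U)
-(T + v)*(-20004 + B(121)) = -(-12410 - 14712)*(-20004 + (63 + 121)) = -(-27122)*(-20004 + 184) = -(-27122)*(-19820) = -1*537558040 = -537558040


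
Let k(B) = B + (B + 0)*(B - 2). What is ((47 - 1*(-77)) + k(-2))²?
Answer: 16900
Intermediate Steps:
k(B) = B + B*(-2 + B)
((47 - 1*(-77)) + k(-2))² = ((47 - 1*(-77)) - 2*(-1 - 2))² = ((47 + 77) - 2*(-3))² = (124 + 6)² = 130² = 16900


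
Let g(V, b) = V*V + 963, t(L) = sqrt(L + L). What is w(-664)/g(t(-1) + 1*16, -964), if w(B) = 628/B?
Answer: 157*I/(166*(-1217*I + 32*sqrt(2))) ≈ -0.00077607 + 2.8859e-5*I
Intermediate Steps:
t(L) = sqrt(2)*sqrt(L) (t(L) = sqrt(2*L) = sqrt(2)*sqrt(L))
g(V, b) = 963 + V**2 (g(V, b) = V**2 + 963 = 963 + V**2)
w(-664)/g(t(-1) + 1*16, -964) = (628/(-664))/(963 + (sqrt(2)*sqrt(-1) + 1*16)**2) = (628*(-1/664))/(963 + (sqrt(2)*I + 16)**2) = -157/(166*(963 + (I*sqrt(2) + 16)**2)) = -157/(166*(963 + (16 + I*sqrt(2))**2))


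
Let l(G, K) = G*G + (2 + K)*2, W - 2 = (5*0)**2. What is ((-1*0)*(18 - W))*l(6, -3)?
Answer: 0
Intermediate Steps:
W = 2 (W = 2 + (5*0)**2 = 2 + 0**2 = 2 + 0 = 2)
l(G, K) = 4 + G**2 + 2*K (l(G, K) = G**2 + (4 + 2*K) = 4 + G**2 + 2*K)
((-1*0)*(18 - W))*l(6, -3) = ((-1*0)*(18 - 1*2))*(4 + 6**2 + 2*(-3)) = (0*(18 - 2))*(4 + 36 - 6) = (0*16)*34 = 0*34 = 0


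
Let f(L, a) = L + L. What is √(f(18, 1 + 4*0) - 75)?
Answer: I*√39 ≈ 6.245*I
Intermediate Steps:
f(L, a) = 2*L
√(f(18, 1 + 4*0) - 75) = √(2*18 - 75) = √(36 - 75) = √(-39) = I*√39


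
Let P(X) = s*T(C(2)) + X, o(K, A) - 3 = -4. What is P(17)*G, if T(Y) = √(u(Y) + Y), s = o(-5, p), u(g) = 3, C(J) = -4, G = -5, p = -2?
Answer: -85 + 5*I ≈ -85.0 + 5.0*I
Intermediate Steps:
o(K, A) = -1 (o(K, A) = 3 - 4 = -1)
s = -1
T(Y) = √(3 + Y)
P(X) = X - I (P(X) = -√(3 - 4) + X = -√(-1) + X = -I + X = X - I)
P(17)*G = (17 - I)*(-5) = -85 + 5*I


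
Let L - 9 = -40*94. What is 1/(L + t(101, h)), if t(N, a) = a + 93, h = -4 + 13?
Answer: -1/3649 ≈ -0.00027405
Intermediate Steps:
h = 9
L = -3751 (L = 9 - 40*94 = 9 - 3760 = -3751)
t(N, a) = 93 + a
1/(L + t(101, h)) = 1/(-3751 + (93 + 9)) = 1/(-3751 + 102) = 1/(-3649) = -1/3649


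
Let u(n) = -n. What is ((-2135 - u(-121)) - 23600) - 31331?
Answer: -57187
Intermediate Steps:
((-2135 - u(-121)) - 23600) - 31331 = ((-2135 - (-1)*(-121)) - 23600) - 31331 = ((-2135 - 1*121) - 23600) - 31331 = ((-2135 - 121) - 23600) - 31331 = (-2256 - 23600) - 31331 = -25856 - 31331 = -57187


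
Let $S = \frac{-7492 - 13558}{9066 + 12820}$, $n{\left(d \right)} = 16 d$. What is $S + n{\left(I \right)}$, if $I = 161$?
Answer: $\frac{28178643}{10943} \approx 2575.0$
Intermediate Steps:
$S = - \frac{10525}{10943}$ ($S = - \frac{21050}{21886} = \left(-21050\right) \frac{1}{21886} = - \frac{10525}{10943} \approx -0.9618$)
$S + n{\left(I \right)} = - \frac{10525}{10943} + 16 \cdot 161 = - \frac{10525}{10943} + 2576 = \frac{28178643}{10943}$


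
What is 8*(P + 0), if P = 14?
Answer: 112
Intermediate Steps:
8*(P + 0) = 8*(14 + 0) = 8*14 = 112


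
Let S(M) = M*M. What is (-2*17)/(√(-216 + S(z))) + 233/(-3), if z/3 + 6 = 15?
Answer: -233/3 - 34*√57/171 ≈ -79.168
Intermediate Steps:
z = 27 (z = -18 + 3*15 = -18 + 45 = 27)
S(M) = M²
(-2*17)/(√(-216 + S(z))) + 233/(-3) = (-2*17)/(√(-216 + 27²)) + 233/(-3) = -34/√(-216 + 729) + 233*(-⅓) = -34*√57/171 - 233/3 = -233/3 - 34*√57/171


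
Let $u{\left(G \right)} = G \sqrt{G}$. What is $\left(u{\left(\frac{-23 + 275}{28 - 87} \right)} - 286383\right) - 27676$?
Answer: $-314059 - \frac{1512 i \sqrt{413}}{3481} \approx -3.1406 \cdot 10^{5} - 8.8272 i$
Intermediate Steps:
$u{\left(G \right)} = G^{\frac{3}{2}}$
$\left(u{\left(\frac{-23 + 275}{28 - 87} \right)} - 286383\right) - 27676 = \left(\left(\frac{-23 + 275}{28 - 87}\right)^{\frac{3}{2}} - 286383\right) - 27676 = \left(\left(\frac{252}{-59}\right)^{\frac{3}{2}} - 286383\right) - 27676 = \left(\left(252 \left(- \frac{1}{59}\right)\right)^{\frac{3}{2}} - 286383\right) - 27676 = \left(\left(- \frac{252}{59}\right)^{\frac{3}{2}} - 286383\right) - 27676 = \left(- \frac{1512 i \sqrt{413}}{3481} - 286383\right) - 27676 = \left(-286383 - \frac{1512 i \sqrt{413}}{3481}\right) - 27676 = -314059 - \frac{1512 i \sqrt{413}}{3481}$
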